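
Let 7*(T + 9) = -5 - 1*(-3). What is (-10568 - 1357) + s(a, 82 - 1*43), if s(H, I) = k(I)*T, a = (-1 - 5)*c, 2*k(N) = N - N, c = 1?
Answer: -11925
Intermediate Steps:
k(N) = 0 (k(N) = (N - N)/2 = (½)*0 = 0)
a = -6 (a = (-1 - 5)*1 = -6*1 = -6)
T = -65/7 (T = -9 + (-5 - 1*(-3))/7 = -9 + (-5 + 3)/7 = -9 + (⅐)*(-2) = -9 - 2/7 = -65/7 ≈ -9.2857)
s(H, I) = 0 (s(H, I) = 0*(-65/7) = 0)
(-10568 - 1357) + s(a, 82 - 1*43) = (-10568 - 1357) + 0 = -11925 + 0 = -11925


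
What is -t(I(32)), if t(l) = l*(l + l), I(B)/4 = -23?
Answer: -16928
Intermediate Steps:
I(B) = -92 (I(B) = 4*(-23) = -92)
t(l) = 2*l**2 (t(l) = l*(2*l) = 2*l**2)
-t(I(32)) = -2*(-92)**2 = -2*8464 = -1*16928 = -16928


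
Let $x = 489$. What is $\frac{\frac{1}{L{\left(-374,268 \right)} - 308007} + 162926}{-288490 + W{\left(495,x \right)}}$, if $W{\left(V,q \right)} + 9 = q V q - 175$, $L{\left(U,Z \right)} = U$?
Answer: $\frac{50243282805}{36412463108201} \approx 0.0013798$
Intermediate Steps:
$W{\left(V,q \right)} = -184 + V q^{2}$ ($W{\left(V,q \right)} = -9 + \left(q V q - 175\right) = -9 + \left(V q q - 175\right) = -9 + \left(V q^{2} - 175\right) = -9 + \left(-175 + V q^{2}\right) = -184 + V q^{2}$)
$\frac{\frac{1}{L{\left(-374,268 \right)} - 308007} + 162926}{-288490 + W{\left(495,x \right)}} = \frac{\frac{1}{-374 - 308007} + 162926}{-288490 - \left(184 - 495 \cdot 489^{2}\right)} = \frac{\frac{1}{-374 - 308007} + 162926}{-288490 + \left(-184 + 495 \cdot 239121\right)} = \frac{\frac{1}{-308381} + 162926}{-288490 + \left(-184 + 118364895\right)} = \frac{- \frac{1}{308381} + 162926}{-288490 + 118364711} = \frac{50243282805}{308381 \cdot 118076221} = \frac{50243282805}{308381} \cdot \frac{1}{118076221} = \frac{50243282805}{36412463108201}$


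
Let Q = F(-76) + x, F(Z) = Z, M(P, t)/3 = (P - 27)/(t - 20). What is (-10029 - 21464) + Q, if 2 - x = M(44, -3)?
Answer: -725990/23 ≈ -31565.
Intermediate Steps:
M(P, t) = 3*(-27 + P)/(-20 + t) (M(P, t) = 3*((P - 27)/(t - 20)) = 3*((-27 + P)/(-20 + t)) = 3*(-27 + P)/(-20 + t))
x = 97/23 (x = 2 - 3*(-27 + 44)/(-20 - 3) = 2 - 3*17/(-23) = 2 - 3*(-1)*17/23 = 2 - 1*(-51/23) = 2 + 51/23 = 97/23 ≈ 4.2174)
Q = -1651/23 (Q = -76 + 97/23 = -1651/23 ≈ -71.783)
(-10029 - 21464) + Q = (-10029 - 21464) - 1651/23 = -31493 - 1651/23 = -725990/23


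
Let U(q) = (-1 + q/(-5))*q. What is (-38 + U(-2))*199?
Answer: -36616/5 ≈ -7323.2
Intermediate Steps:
U(q) = q*(-1 - q/5) (U(q) = (-1 + q*(-⅕))*q = (-1 - q/5)*q = q*(-1 - q/5))
(-38 + U(-2))*199 = (-38 - ⅕*(-2)*(5 - 2))*199 = (-38 - ⅕*(-2)*3)*199 = (-38 + 6/5)*199 = -184/5*199 = -36616/5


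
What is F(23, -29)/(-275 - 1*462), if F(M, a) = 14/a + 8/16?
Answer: -1/42746 ≈ -2.3394e-5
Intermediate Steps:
F(M, a) = ½ + 14/a (F(M, a) = 14/a + 8*(1/16) = 14/a + ½ = ½ + 14/a)
F(23, -29)/(-275 - 1*462) = ((½)*(28 - 29)/(-29))/(-275 - 1*462) = ((½)*(-1/29)*(-1))/(-275 - 462) = (1/58)/(-737) = (1/58)*(-1/737) = -1/42746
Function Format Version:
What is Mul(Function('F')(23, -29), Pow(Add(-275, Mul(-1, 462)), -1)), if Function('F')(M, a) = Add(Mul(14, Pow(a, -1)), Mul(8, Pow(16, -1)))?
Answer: Rational(-1, 42746) ≈ -2.3394e-5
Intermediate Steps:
Function('F')(M, a) = Add(Rational(1, 2), Mul(14, Pow(a, -1))) (Function('F')(M, a) = Add(Mul(14, Pow(a, -1)), Mul(8, Rational(1, 16))) = Add(Mul(14, Pow(a, -1)), Rational(1, 2)) = Add(Rational(1, 2), Mul(14, Pow(a, -1))))
Mul(Function('F')(23, -29), Pow(Add(-275, Mul(-1, 462)), -1)) = Mul(Mul(Rational(1, 2), Pow(-29, -1), Add(28, -29)), Pow(Add(-275, Mul(-1, 462)), -1)) = Mul(Mul(Rational(1, 2), Rational(-1, 29), -1), Pow(Add(-275, -462), -1)) = Mul(Rational(1, 58), Pow(-737, -1)) = Mul(Rational(1, 58), Rational(-1, 737)) = Rational(-1, 42746)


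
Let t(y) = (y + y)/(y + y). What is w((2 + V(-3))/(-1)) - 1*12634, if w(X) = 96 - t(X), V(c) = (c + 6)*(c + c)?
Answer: -12539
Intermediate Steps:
V(c) = 2*c*(6 + c) (V(c) = (6 + c)*(2*c) = 2*c*(6 + c))
t(y) = 1 (t(y) = (2*y)/((2*y)) = (2*y)*(1/(2*y)) = 1)
w(X) = 95 (w(X) = 96 - 1*1 = 96 - 1 = 95)
w((2 + V(-3))/(-1)) - 1*12634 = 95 - 1*12634 = 95 - 12634 = -12539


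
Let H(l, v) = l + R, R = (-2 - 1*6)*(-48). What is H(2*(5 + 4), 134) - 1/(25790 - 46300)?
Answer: 8245021/20510 ≈ 402.00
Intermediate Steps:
R = 384 (R = (-2 - 6)*(-48) = -8*(-48) = 384)
H(l, v) = 384 + l (H(l, v) = l + 384 = 384 + l)
H(2*(5 + 4), 134) - 1/(25790 - 46300) = (384 + 2*(5 + 4)) - 1/(25790 - 46300) = (384 + 2*9) - 1/(-20510) = (384 + 18) - 1*(-1/20510) = 402 + 1/20510 = 8245021/20510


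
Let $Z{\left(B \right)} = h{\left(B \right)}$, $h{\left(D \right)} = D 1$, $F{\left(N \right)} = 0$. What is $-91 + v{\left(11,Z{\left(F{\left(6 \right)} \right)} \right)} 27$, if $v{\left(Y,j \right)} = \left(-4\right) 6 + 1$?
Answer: $-712$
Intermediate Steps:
$h{\left(D \right)} = D$
$Z{\left(B \right)} = B$
$v{\left(Y,j \right)} = -23$ ($v{\left(Y,j \right)} = -24 + 1 = -23$)
$-91 + v{\left(11,Z{\left(F{\left(6 \right)} \right)} \right)} 27 = -91 - 621 = -712$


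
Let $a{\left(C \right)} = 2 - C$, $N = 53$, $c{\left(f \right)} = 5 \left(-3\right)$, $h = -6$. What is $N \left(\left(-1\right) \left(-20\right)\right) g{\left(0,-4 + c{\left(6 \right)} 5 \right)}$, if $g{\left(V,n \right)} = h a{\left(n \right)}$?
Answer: $-515160$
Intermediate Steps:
$c{\left(f \right)} = -15$
$g{\left(V,n \right)} = -12 + 6 n$ ($g{\left(V,n \right)} = - 6 \left(2 - n\right) = -12 + 6 n$)
$N \left(\left(-1\right) \left(-20\right)\right) g{\left(0,-4 + c{\left(6 \right)} 5 \right)} = 53 \left(\left(-1\right) \left(-20\right)\right) \left(-12 + 6 \left(-4 - 75\right)\right) = 53 \cdot 20 \left(-12 + 6 \left(-4 - 75\right)\right) = 1060 \left(-12 + 6 \left(-79\right)\right) = 1060 \left(-12 - 474\right) = 1060 \left(-486\right) = -515160$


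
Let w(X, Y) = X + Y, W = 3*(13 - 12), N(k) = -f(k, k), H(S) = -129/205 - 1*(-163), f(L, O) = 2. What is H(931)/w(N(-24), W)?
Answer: 33286/205 ≈ 162.37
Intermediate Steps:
H(S) = 33286/205 (H(S) = -129*1/205 + 163 = -129/205 + 163 = 33286/205)
N(k) = -2 (N(k) = -1*2 = -2)
W = 3 (W = 3*1 = 3)
H(931)/w(N(-24), W) = 33286/(205*(-2 + 3)) = (33286/205)/1 = (33286/205)*1 = 33286/205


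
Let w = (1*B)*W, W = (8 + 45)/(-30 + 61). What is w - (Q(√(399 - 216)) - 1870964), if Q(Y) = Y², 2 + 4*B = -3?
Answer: 231976579/124 ≈ 1.8708e+6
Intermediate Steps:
B = -5/4 (B = -½ + (¼)*(-3) = -½ - ¾ = -5/4 ≈ -1.2500)
W = 53/31 ≈ 1.7097
w = -265/124 (w = (1*(-5/4))*(53/31) = -5/4*53/31 = -265/124 ≈ -2.1371)
w - (Q(√(399 - 216)) - 1870964) = -265/124 - ((√(399 - 216))² - 1870964) = -265/124 - ((√183)² - 1870964) = -265/124 - (183 - 1870964) = -265/124 - 1*(-1870781) = -265/124 + 1870781 = 231976579/124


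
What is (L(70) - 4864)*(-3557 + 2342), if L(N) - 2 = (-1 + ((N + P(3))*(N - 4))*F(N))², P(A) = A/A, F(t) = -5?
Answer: -667043382285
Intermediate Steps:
P(A) = 1
L(N) = 2 + (-1 - 5*(1 + N)*(-4 + N))² (L(N) = 2 + (-1 + ((N + 1)*(N - 4))*(-5))² = 2 + (-1 + ((1 + N)*(-4 + N))*(-5))² = 2 + (-1 - 5*(1 + N)*(-4 + N))²)
(L(70) - 4864)*(-3557 + 2342) = ((2 + (19 - 5*70² + 15*70)²) - 4864)*(-3557 + 2342) = ((2 + (19 - 5*4900 + 1050)²) - 4864)*(-1215) = ((2 + (19 - 24500 + 1050)²) - 4864)*(-1215) = ((2 + (-23431)²) - 4864)*(-1215) = ((2 + 549011761) - 4864)*(-1215) = (549011763 - 4864)*(-1215) = 549006899*(-1215) = -667043382285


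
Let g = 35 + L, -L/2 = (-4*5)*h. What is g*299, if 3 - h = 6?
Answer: -25415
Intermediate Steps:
h = -3 (h = 3 - 1*6 = 3 - 6 = -3)
L = -120 (L = -2*(-4*5)*(-3) = -(-40)*(-3) = -2*60 = -120)
g = -85 (g = 35 - 120 = -85)
g*299 = -85*299 = -25415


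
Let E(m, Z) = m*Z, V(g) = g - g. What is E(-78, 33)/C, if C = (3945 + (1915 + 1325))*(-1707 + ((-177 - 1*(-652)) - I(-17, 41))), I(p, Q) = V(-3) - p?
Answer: 858/2991355 ≈ 0.00028683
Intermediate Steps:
V(g) = 0
E(m, Z) = Z*m
I(p, Q) = -p (I(p, Q) = 0 - p = -p)
C = -8974065 (C = (3945 + (1915 + 1325))*(-1707 + ((-177 - 1*(-652)) - (-1)*(-17))) = (3945 + 3240)*(-1707 + ((-177 + 652) - 1*17)) = 7185*(-1707 + (475 - 17)) = 7185*(-1707 + 458) = 7185*(-1249) = -8974065)
E(-78, 33)/C = (33*(-78))/(-8974065) = -2574*(-1/8974065) = 858/2991355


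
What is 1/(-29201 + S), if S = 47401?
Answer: 1/18200 ≈ 5.4945e-5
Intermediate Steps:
1/(-29201 + S) = 1/(-29201 + 47401) = 1/18200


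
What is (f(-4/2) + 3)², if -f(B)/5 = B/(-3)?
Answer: ⅑ ≈ 0.11111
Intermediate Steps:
f(B) = 5*B/3 (f(B) = -5*B/(-3) = -5*B*(-1)/3 = -(-5)*B/3 = 5*B/3)
(f(-4/2) + 3)² = (5*(-4/2)/3 + 3)² = (5*(-4*½)/3 + 3)² = ((5/3)*(-2) + 3)² = (-10/3 + 3)² = (-⅓)² = ⅑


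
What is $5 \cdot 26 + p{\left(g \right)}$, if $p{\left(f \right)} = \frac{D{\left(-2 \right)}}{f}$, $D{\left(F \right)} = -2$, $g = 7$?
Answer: $\frac{908}{7} \approx 129.71$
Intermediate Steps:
$p{\left(f \right)} = - \frac{2}{f}$
$5 \cdot 26 + p{\left(g \right)} = 5 \cdot 26 - \frac{2}{7} = 130 - \frac{2}{7} = \frac{908}{7}$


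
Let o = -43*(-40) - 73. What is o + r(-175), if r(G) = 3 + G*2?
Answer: 1300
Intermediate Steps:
o = 1647 (o = 1720 - 73 = 1647)
r(G) = 3 + 2*G
o + r(-175) = 1647 + (3 + 2*(-175)) = 1647 + (3 - 350) = 1647 - 347 = 1300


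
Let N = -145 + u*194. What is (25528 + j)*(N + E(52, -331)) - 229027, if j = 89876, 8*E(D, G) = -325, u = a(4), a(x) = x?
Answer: 135805219/2 ≈ 6.7903e+7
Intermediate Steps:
u = 4
E(D, G) = -325/8 (E(D, G) = (1/8)*(-325) = -325/8)
N = 631 (N = -145 + 4*194 = -145 + 776 = 631)
(25528 + j)*(N + E(52, -331)) - 229027 = (25528 + 89876)*(631 - 325/8) - 229027 = 115404*(4723/8) - 229027 = 136263273/2 - 229027 = 135805219/2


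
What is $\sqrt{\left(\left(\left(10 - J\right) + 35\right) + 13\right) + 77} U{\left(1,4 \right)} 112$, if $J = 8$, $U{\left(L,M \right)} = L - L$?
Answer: $0$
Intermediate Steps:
$U{\left(L,M \right)} = 0$
$\sqrt{\left(\left(\left(10 - J\right) + 35\right) + 13\right) + 77} U{\left(1,4 \right)} 112 = \sqrt{\left(\left(\left(10 - 8\right) + 35\right) + 13\right) + 77} \cdot 0 \cdot 112 = \sqrt{\left(\left(2 + 35\right) + 13\right) + 77} \cdot 0 \cdot 112 = \sqrt{\left(37 + 13\right) + 77} \cdot 0 \cdot 112 = \sqrt{50 + 77} \cdot 0 \cdot 112 = \sqrt{127} \cdot 0 \cdot 112 = 0 \cdot 112 = 0$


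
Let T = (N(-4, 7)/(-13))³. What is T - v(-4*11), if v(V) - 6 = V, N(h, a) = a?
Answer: 83143/2197 ≈ 37.844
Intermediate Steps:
v(V) = 6 + V
T = -343/2197 (T = (7/(-13))³ = (7*(-1/13))³ = (-7/13)³ = -343/2197 ≈ -0.15612)
T - v(-4*11) = -343/2197 - (6 - 4*11) = -343/2197 - (6 - 44) = -343/2197 - 1*(-38) = -343/2197 + 38 = 83143/2197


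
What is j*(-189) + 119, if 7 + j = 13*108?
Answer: -263914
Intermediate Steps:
j = 1397 (j = -7 + 13*108 = -7 + 1404 = 1397)
j*(-189) + 119 = 1397*(-189) + 119 = -264033 + 119 = -263914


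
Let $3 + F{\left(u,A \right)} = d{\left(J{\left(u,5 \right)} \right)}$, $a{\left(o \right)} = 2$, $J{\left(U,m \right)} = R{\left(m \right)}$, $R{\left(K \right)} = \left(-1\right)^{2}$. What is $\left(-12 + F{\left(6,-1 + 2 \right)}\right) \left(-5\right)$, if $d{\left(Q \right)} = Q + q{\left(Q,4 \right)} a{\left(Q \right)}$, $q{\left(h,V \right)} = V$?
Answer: $30$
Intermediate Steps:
$R{\left(K \right)} = 1$
$J{\left(U,m \right)} = 1$
$d{\left(Q \right)} = 8 + Q$ ($d{\left(Q \right)} = Q + 4 \cdot 2 = Q + 8 = 8 + Q$)
$F{\left(u,A \right)} = 6$ ($F{\left(u,A \right)} = -3 + \left(8 + 1\right) = -3 + 9 = 6$)
$\left(-12 + F{\left(6,-1 + 2 \right)}\right) \left(-5\right) = \left(-12 + 6\right) \left(-5\right) = \left(-6\right) \left(-5\right) = 30$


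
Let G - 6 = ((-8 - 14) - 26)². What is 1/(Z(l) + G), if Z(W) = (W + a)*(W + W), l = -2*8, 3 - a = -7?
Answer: 1/2502 ≈ 0.00039968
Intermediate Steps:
a = 10 (a = 3 - 1*(-7) = 3 + 7 = 10)
l = -16
G = 2310 (G = 6 + ((-8 - 14) - 26)² = 6 + (-22 - 26)² = 6 + (-48)² = 6 + 2304 = 2310)
Z(W) = 2*W*(10 + W) (Z(W) = (W + 10)*(W + W) = (10 + W)*(2*W) = 2*W*(10 + W))
1/(Z(l) + G) = 1/(2*(-16)*(10 - 16) + 2310) = 1/(2*(-16)*(-6) + 2310) = 1/(192 + 2310) = 1/2502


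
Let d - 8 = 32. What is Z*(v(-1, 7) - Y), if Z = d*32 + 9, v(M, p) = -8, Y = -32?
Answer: 30936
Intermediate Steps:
d = 40 (d = 8 + 32 = 40)
Z = 1289 (Z = 40*32 + 9 = 1280 + 9 = 1289)
Z*(v(-1, 7) - Y) = 1289*(-8 - 1*(-32)) = 1289*(-8 + 32) = 1289*24 = 30936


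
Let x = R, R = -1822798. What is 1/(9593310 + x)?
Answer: 1/7770512 ≈ 1.2869e-7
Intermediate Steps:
x = -1822798
1/(9593310 + x) = 1/(9593310 - 1822798) = 1/7770512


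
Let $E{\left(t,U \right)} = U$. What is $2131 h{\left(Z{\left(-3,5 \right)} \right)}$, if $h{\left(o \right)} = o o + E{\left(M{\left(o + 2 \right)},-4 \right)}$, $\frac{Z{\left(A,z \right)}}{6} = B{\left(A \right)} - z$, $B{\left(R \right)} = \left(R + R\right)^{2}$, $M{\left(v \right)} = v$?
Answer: $73715552$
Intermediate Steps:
$B{\left(R \right)} = 4 R^{2}$ ($B{\left(R \right)} = \left(2 R\right)^{2} = 4 R^{2}$)
$Z{\left(A,z \right)} = - 6 z + 24 A^{2}$ ($Z{\left(A,z \right)} = 6 \left(4 A^{2} - z\right) = 6 \left(- z + 4 A^{2}\right) = - 6 z + 24 A^{2}$)
$h{\left(o \right)} = -4 + o^{2}$ ($h{\left(o \right)} = o o - 4 = o^{2} - 4 = -4 + o^{2}$)
$2131 h{\left(Z{\left(-3,5 \right)} \right)} = 2131 \left(-4 + \left(\left(-6\right) 5 + 24 \left(-3\right)^{2}\right)^{2}\right) = 2131 \left(-4 + \left(-30 + 24 \cdot 9\right)^{2}\right) = 2131 \left(-4 + \left(-30 + 216\right)^{2}\right) = 2131 \left(-4 + 186^{2}\right) = 2131 \left(-4 + 34596\right) = 2131 \cdot 34592 = 73715552$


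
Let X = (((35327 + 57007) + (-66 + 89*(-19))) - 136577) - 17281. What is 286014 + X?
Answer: 222733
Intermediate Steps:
X = -63281 (X = ((92334 + (-66 - 1691)) - 136577) - 17281 = ((92334 - 1757) - 136577) - 17281 = (90577 - 136577) - 17281 = -46000 - 17281 = -63281)
286014 + X = 286014 - 63281 = 222733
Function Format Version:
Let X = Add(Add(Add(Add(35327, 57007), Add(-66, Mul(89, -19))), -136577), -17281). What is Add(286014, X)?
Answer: 222733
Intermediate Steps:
X = -63281 (X = Add(Add(Add(92334, Add(-66, -1691)), -136577), -17281) = Add(Add(Add(92334, -1757), -136577), -17281) = Add(Add(90577, -136577), -17281) = Add(-46000, -17281) = -63281)
Add(286014, X) = Add(286014, -63281) = 222733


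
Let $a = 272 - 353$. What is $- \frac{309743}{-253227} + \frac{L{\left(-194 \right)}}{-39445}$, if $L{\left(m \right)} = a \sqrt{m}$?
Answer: $\frac{309743}{253227} + \frac{81 i \sqrt{194}}{39445} \approx 1.2232 + 0.028602 i$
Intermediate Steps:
$a = -81$
$L{\left(m \right)} = - 81 \sqrt{m}$
$- \frac{309743}{-253227} + \frac{L{\left(-194 \right)}}{-39445} = - \frac{309743}{-253227} + \frac{\left(-81\right) \sqrt{-194}}{-39445} = \left(-309743\right) \left(- \frac{1}{253227}\right) + - 81 i \sqrt{194} \left(- \frac{1}{39445}\right) = \frac{309743}{253227} + - 81 i \sqrt{194} \left(- \frac{1}{39445}\right) = \frac{309743}{253227} + \frac{81 i \sqrt{194}}{39445}$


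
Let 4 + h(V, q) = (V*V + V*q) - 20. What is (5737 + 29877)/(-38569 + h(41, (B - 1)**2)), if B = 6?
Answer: -35614/35887 ≈ -0.99239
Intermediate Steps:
h(V, q) = -24 + V**2 + V*q (h(V, q) = -4 + ((V*V + V*q) - 20) = -4 + ((V**2 + V*q) - 20) = -4 + (-20 + V**2 + V*q) = -24 + V**2 + V*q)
(5737 + 29877)/(-38569 + h(41, (B - 1)**2)) = (5737 + 29877)/(-38569 + (-24 + 41**2 + 41*(6 - 1)**2)) = 35614/(-38569 + (-24 + 1681 + 41*5**2)) = 35614/(-38569 + (-24 + 1681 + 41*25)) = 35614/(-38569 + (-24 + 1681 + 1025)) = 35614/(-38569 + 2682) = 35614/(-35887) = 35614*(-1/35887) = -35614/35887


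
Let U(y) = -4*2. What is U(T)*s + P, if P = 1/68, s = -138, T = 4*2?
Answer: 75073/68 ≈ 1104.0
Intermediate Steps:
T = 8
U(y) = -8
P = 1/68 ≈ 0.014706
U(T)*s + P = -8*(-138) + 1/68 = 1104 + 1/68 = 75073/68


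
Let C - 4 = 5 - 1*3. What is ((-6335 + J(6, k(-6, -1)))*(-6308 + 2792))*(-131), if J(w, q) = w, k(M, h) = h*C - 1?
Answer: -2915112084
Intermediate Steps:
C = 6 (C = 4 + (5 - 1*3) = 4 + (5 - 3) = 4 + 2 = 6)
k(M, h) = -1 + 6*h (k(M, h) = h*6 - 1 = 6*h - 1 = -1 + 6*h)
((-6335 + J(6, k(-6, -1)))*(-6308 + 2792))*(-131) = ((-6335 + 6)*(-6308 + 2792))*(-131) = -6329*(-3516)*(-131) = 22252764*(-131) = -2915112084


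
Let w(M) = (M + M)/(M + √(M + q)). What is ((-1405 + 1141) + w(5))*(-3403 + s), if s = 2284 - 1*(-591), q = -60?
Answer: 139062 + 66*I*√55 ≈ 1.3906e+5 + 489.47*I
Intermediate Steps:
w(M) = 2*M/(M + √(-60 + M)) (w(M) = (M + M)/(M + √(M - 60)) = (2*M)/(M + √(-60 + M)) = 2*M/(M + √(-60 + M)))
s = 2875 (s = 2284 + 591 = 2875)
((-1405 + 1141) + w(5))*(-3403 + s) = ((-1405 + 1141) + 2*5/(5 + √(-60 + 5)))*(-3403 + 2875) = (-264 + 2*5/(5 + √(-55)))*(-528) = (-264 + 2*5/(5 + I*√55))*(-528) = (-264 + 10/(5 + I*√55))*(-528) = 139392 - 5280/(5 + I*√55)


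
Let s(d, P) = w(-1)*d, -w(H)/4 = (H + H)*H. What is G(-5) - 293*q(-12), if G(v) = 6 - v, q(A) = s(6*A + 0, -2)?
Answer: -168757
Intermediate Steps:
w(H) = -8*H**2 (w(H) = -4*(H + H)*H = -4*2*H*H = -8*H**2)
s(d, P) = -8*d (s(d, P) = (-8*(-1)**2)*d = (-8*1)*d = -8*d)
q(A) = -48*A (q(A) = -8*(6*A + 0) = -48*A)
G(-5) - 293*q(-12) = (6 - 1*(-5)) - (-14064)*(-12) = (6 + 5) - 293*576 = 11 - 168768 = -168757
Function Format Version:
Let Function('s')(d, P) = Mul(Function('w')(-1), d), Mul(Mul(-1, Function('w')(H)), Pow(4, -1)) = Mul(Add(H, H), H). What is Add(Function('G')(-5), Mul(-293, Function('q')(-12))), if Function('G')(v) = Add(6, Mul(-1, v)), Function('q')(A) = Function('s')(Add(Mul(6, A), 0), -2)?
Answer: -168757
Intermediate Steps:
Function('w')(H) = Mul(-8, Pow(H, 2)) (Function('w')(H) = Mul(-4, Mul(Add(H, H), H)) = Mul(-4, Mul(Mul(2, H), H)) = Mul(-4, Mul(2, Pow(H, 2))) = Mul(-8, Pow(H, 2)))
Function('s')(d, P) = Mul(-8, d) (Function('s')(d, P) = Mul(Mul(-8, Pow(-1, 2)), d) = Mul(Mul(-8, 1), d) = Mul(-8, d))
Function('q')(A) = Mul(-48, A) (Function('q')(A) = Mul(-8, Add(Mul(6, A), 0)) = Mul(-8, Mul(6, A)) = Mul(-48, A))
Add(Function('G')(-5), Mul(-293, Function('q')(-12))) = Add(Add(6, Mul(-1, -5)), Mul(-293, Mul(-48, -12))) = Add(Add(6, 5), Mul(-293, 576)) = Add(11, -168768) = -168757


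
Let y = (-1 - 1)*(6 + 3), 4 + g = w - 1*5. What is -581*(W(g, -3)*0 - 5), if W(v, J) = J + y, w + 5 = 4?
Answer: 2905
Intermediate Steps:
w = -1 (w = -5 + 4 = -1)
g = -10 (g = -4 + (-1 - 1*5) = -4 + (-1 - 5) = -4 - 6 = -10)
y = -18 (y = -2*9 = -18)
W(v, J) = -18 + J (W(v, J) = J - 18 = -18 + J)
-581*(W(g, -3)*0 - 5) = -581*((-18 - 3)*0 - 5) = -581*(-21*0 - 5) = -581*(0 - 5) = -581*(-5) = 2905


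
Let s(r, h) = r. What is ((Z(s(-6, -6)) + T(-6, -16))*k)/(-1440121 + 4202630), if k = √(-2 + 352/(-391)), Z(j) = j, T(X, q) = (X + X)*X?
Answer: 594*I*√5474/1080141019 ≈ 4.0687e-5*I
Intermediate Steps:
T(X, q) = 2*X² (T(X, q) = (2*X)*X = 2*X²)
k = 9*I*√5474/391 (k = √(-2 + 352*(-1/391)) = √(-2 - 352/391) = √(-1134/391) = 9*I*√5474/391 ≈ 1.703*I)
((Z(s(-6, -6)) + T(-6, -16))*k)/(-1440121 + 4202630) = ((-6 + 2*(-6)²)*(9*I*√5474/391))/(-1440121 + 4202630) = ((-6 + 2*36)*(9*I*√5474/391))/2762509 = ((-6 + 72)*(9*I*√5474/391))*(1/2762509) = (66*(9*I*√5474/391))*(1/2762509) = (594*I*√5474/391)*(1/2762509) = 594*I*√5474/1080141019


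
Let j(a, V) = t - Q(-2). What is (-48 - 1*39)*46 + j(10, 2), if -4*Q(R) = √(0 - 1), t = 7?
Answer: -3995 + I/4 ≈ -3995.0 + 0.25*I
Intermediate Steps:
Q(R) = -I/4 (Q(R) = -√(0 - 1)/4 = -I/4)
j(a, V) = 7 + I/4 (j(a, V) = 7 - (-1)*I/4 = 7 + I/4)
(-48 - 1*39)*46 + j(10, 2) = (-48 - 1*39)*46 + (7 + I/4) = (-48 - 39)*46 + (7 + I/4) = -87*46 + (7 + I/4) = -4002 + (7 + I/4) = -3995 + I/4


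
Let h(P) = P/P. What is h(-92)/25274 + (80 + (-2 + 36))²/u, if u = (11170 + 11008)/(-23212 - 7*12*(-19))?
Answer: -3550005439343/280263386 ≈ -12667.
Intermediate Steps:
h(P) = 1
u = -11089/10808 (u = 22178/(-23212 - 84*(-19)) = 22178/(-23212 + 1596) = 22178/(-21616) = 22178*(-1/21616) = -11089/10808 ≈ -1.0260)
h(-92)/25274 + (80 + (-2 + 36))²/u = 1/25274 + (80 + (-2 + 36))²/(-11089/10808) = 1*(1/25274) + (80 + 34)²*(-10808/11089) = 1/25274 + 114²*(-10808/11089) = 1/25274 + 12996*(-10808/11089) = 1/25274 - 140460768/11089 = -3550005439343/280263386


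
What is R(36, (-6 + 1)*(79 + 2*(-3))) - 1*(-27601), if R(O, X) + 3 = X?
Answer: 27233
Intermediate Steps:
R(O, X) = -3 + X
R(36, (-6 + 1)*(79 + 2*(-3))) - 1*(-27601) = (-3 + (-6 + 1)*(79 + 2*(-3))) - 1*(-27601) = (-3 - 5*(79 - 6)) + 27601 = (-3 - 5*73) + 27601 = (-3 - 365) + 27601 = -368 + 27601 = 27233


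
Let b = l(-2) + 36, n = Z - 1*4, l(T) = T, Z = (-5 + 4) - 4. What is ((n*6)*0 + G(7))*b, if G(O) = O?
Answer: 238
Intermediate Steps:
Z = -5 (Z = -1 - 4 = -5)
n = -9 (n = -5 - 1*4 = -5 - 4 = -9)
b = 34 (b = -2 + 36 = 34)
((n*6)*0 + G(7))*b = (-9*6*0 + 7)*34 = (-54*0 + 7)*34 = (0 + 7)*34 = 7*34 = 238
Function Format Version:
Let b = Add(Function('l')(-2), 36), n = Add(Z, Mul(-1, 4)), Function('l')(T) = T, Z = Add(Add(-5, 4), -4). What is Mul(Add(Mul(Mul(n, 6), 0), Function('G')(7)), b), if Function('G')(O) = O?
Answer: 238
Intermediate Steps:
Z = -5 (Z = Add(-1, -4) = -5)
n = -9 (n = Add(-5, Mul(-1, 4)) = Add(-5, -4) = -9)
b = 34 (b = Add(-2, 36) = 34)
Mul(Add(Mul(Mul(n, 6), 0), Function('G')(7)), b) = Mul(Add(Mul(Mul(-9, 6), 0), 7), 34) = Mul(Add(Mul(-54, 0), 7), 34) = Mul(Add(0, 7), 34) = Mul(7, 34) = 238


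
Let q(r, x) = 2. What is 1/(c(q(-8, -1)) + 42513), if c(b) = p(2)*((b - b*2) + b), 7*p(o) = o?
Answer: 1/42513 ≈ 2.3522e-5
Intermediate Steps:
p(o) = o/7
c(b) = 0 (c(b) = ((1/7)*2)*((b - b*2) + b) = 2*((b - 2*b) + b)/7 = 2*(-b + b)/7 = (2/7)*0 = 0)
1/(c(q(-8, -1)) + 42513) = 1/(0 + 42513) = 1/42513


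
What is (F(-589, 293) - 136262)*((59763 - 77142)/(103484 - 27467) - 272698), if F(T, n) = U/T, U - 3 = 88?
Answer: 554577613656339735/14924671 ≈ 3.7158e+10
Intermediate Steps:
U = 91 (U = 3 + 88 = 91)
F(T, n) = 91/T
(F(-589, 293) - 136262)*((59763 - 77142)/(103484 - 27467) - 272698) = (91/(-589) - 136262)*((59763 - 77142)/(103484 - 27467) - 272698) = (91*(-1/589) - 136262)*(-17379/76017 - 272698) = (-91/589 - 136262)*(-17379*1/76017 - 272698) = -80258409*(-5793/25339 - 272698)/589 = -80258409/589*(-6909900415/25339) = 554577613656339735/14924671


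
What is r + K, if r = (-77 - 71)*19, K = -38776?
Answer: -41588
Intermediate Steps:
r = -2812 (r = -148*19 = -2812)
r + K = -2812 - 38776 = -41588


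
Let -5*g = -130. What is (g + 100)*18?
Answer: 2268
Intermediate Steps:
g = 26 (g = -1/5*(-130) = 26)
(g + 100)*18 = (26 + 100)*18 = 126*18 = 2268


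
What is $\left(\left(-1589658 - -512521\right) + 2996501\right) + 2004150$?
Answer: $3923514$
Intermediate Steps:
$\left(\left(-1589658 - -512521\right) + 2996501\right) + 2004150 = \left(\left(-1589658 + 512521\right) + 2996501\right) + 2004150 = \left(-1077137 + 2996501\right) + 2004150 = 1919364 + 2004150 = 3923514$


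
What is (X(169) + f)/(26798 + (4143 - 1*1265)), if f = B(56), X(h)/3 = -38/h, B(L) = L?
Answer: 4675/2507622 ≈ 0.0018643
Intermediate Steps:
X(h) = -114/h (X(h) = 3*(-38/h) = -114/h)
f = 56
(X(169) + f)/(26798 + (4143 - 1*1265)) = (-114/169 + 56)/(26798 + (4143 - 1*1265)) = (-114*1/169 + 56)/(26798 + (4143 - 1265)) = (-114/169 + 56)/(26798 + 2878) = (9350/169)/29676 = (9350/169)*(1/29676) = 4675/2507622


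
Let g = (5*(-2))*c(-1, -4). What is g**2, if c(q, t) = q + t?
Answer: 2500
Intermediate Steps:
g = 50 (g = (5*(-2))*(-1 - 4) = -10*(-5) = 50)
g**2 = 50**2 = 2500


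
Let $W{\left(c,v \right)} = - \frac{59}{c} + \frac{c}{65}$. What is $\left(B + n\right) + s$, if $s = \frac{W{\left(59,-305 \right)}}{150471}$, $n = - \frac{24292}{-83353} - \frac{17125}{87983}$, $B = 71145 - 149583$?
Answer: $- \frac{1875386936002385707453}{23909192614374795} \approx -78438.0$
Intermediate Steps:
$W{\left(c,v \right)} = - \frac{59}{c} + \frac{c}{65}$ ($W{\left(c,v \right)} = - \frac{59}{c} + c \frac{1}{65} = - \frac{59}{c} + \frac{c}{65}$)
$B = -78438$ ($B = 71145 - 149583 = -78438$)
$n = \frac{709862911}{7333646999}$ ($n = \left(-24292\right) \left(- \frac{1}{83353}\right) - \frac{17125}{87983} = \frac{24292}{83353} - \frac{17125}{87983} = \frac{709862911}{7333646999} \approx 0.096795$)
$s = - \frac{2}{3260205}$ ($s = \frac{- \frac{59}{59} + \frac{1}{65} \cdot 59}{150471} = \left(\left(-59\right) \frac{1}{59} + \frac{59}{65}\right) \frac{1}{150471} = \left(-1 + \frac{59}{65}\right) \frac{1}{150471} = \left(- \frac{6}{65}\right) \frac{1}{150471} = - \frac{2}{3260205} \approx -6.1346 \cdot 10^{-7}$)
$\left(B + n\right) + s = \left(-78438 + \frac{709862911}{7333646999}\right) - \frac{2}{3260205} = - \frac{575235893444651}{7333646999} - \frac{2}{3260205} = - \frac{1875386936002385707453}{23909192614374795}$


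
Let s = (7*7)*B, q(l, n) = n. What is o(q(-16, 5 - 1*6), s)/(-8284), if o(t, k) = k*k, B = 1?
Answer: -2401/8284 ≈ -0.28984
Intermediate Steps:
s = 49 (s = (7*7)*1 = 49*1 = 49)
o(t, k) = k²
o(q(-16, 5 - 1*6), s)/(-8284) = 49²/(-8284) = 2401*(-1/8284) = -2401/8284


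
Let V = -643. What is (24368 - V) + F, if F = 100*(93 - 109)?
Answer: 23411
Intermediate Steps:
F = -1600 (F = 100*(-16) = -1600)
(24368 - V) + F = (24368 - 1*(-643)) - 1600 = (24368 + 643) - 1600 = 25011 - 1600 = 23411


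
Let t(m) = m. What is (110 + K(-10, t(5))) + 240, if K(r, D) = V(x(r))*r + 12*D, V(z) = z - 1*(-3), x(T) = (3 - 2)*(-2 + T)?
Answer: 500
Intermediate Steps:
x(T) = -2 + T (x(T) = 1*(-2 + T) = -2 + T)
V(z) = 3 + z (V(z) = z + 3 = 3 + z)
K(r, D) = 12*D + r*(1 + r) (K(r, D) = (3 + (-2 + r))*r + 12*D = (1 + r)*r + 12*D = r*(1 + r) + 12*D = 12*D + r*(1 + r))
(110 + K(-10, t(5))) + 240 = (110 + (12*5 - 10*(1 - 10))) + 240 = (110 + (60 - 10*(-9))) + 240 = (110 + (60 + 90)) + 240 = (110 + 150) + 240 = 260 + 240 = 500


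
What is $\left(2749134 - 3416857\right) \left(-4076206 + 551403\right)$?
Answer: $2353592033569$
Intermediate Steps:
$\left(2749134 - 3416857\right) \left(-4076206 + 551403\right) = \left(-667723\right) \left(-3524803\right) = 2353592033569$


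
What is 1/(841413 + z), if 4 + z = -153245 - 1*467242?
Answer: 1/220922 ≈ 4.5265e-6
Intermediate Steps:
z = -620491 (z = -4 + (-153245 - 1*467242) = -4 + (-153245 - 467242) = -4 - 620487 = -620491)
1/(841413 + z) = 1/(841413 - 620491) = 1/220922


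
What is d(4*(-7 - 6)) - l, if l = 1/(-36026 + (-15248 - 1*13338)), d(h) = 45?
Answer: 2907541/64612 ≈ 45.000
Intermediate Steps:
l = -1/64612 (l = 1/(-36026 + (-15248 - 13338)) = 1/(-36026 - 28586) = 1/(-64612) = -1/64612 ≈ -1.5477e-5)
d(4*(-7 - 6)) - l = 45 - 1*(-1/64612) = 45 + 1/64612 = 2907541/64612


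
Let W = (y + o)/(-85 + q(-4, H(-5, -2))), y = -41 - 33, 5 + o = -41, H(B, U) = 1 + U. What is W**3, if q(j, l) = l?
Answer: 216000/79507 ≈ 2.7167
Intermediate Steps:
o = -46 (o = -5 - 41 = -46)
y = -74
W = 60/43 (W = (-74 - 46)/(-85 + (1 - 2)) = -120/(-85 - 1) = -120/(-86) = -120*(-1/86) = 60/43 ≈ 1.3953)
W**3 = (60/43)**3 = 216000/79507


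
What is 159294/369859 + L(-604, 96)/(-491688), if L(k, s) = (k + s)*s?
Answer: 4015009666/7577301333 ≈ 0.52987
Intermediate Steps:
L(k, s) = s*(k + s)
159294/369859 + L(-604, 96)/(-491688) = 159294/369859 + (96*(-604 + 96))/(-491688) = 159294*(1/369859) + (96*(-508))*(-1/491688) = 159294/369859 - 48768*(-1/491688) = 159294/369859 + 2032/20487 = 4015009666/7577301333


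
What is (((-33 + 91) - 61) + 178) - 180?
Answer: -5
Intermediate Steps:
(((-33 + 91) - 61) + 178) - 180 = ((58 - 61) + 178) - 180 = (-3 + 178) - 180 = 175 - 180 = -5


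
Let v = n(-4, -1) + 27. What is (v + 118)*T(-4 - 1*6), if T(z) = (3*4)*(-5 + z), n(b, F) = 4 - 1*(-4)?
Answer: -27540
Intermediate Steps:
n(b, F) = 8 (n(b, F) = 4 + 4 = 8)
v = 35 (v = 8 + 27 = 35)
T(z) = -60 + 12*z (T(z) = 12*(-5 + z) = -60 + 12*z)
(v + 118)*T(-4 - 1*6) = (35 + 118)*(-60 + 12*(-4 - 1*6)) = 153*(-60 + 12*(-4 - 6)) = 153*(-60 + 12*(-10)) = 153*(-60 - 120) = 153*(-180) = -27540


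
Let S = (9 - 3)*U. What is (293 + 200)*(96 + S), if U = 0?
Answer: 47328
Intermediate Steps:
S = 0 (S = (9 - 3)*0 = 6*0 = 0)
(293 + 200)*(96 + S) = (293 + 200)*(96 + 0) = 493*96 = 47328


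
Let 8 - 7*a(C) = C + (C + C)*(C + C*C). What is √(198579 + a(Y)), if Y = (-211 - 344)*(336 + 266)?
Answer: √522149851676613797/7 ≈ 1.0323e+8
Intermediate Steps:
Y = -334110 (Y = -555*602 = -334110)
a(C) = 8/7 - C/7 - 2*C*(C + C²)/7 (a(C) = 8/7 - (C + (C + C)*(C + C*C))/7 = 8/7 - (C + (2*C)*(C + C²))/7 = 8/7 - (C + 2*C*(C + C²))/7 = 8/7 + (-C/7 - 2*C*(C + C²)/7) = 8/7 - C/7 - 2*C*(C + C²)/7)
√(198579 + a(Y)) = √(198579 + (8/7 - 2/7*(-334110)² - 2/7*(-334110)³ - ⅐*(-334110))) = √(198579 + (8/7 - 2/7*111629492100 - 2/7*(-37296529605531000) + 47730)) = √(198579 + (8/7 - 31894140600 + 10656151315866000 + 47730)) = √(198579 + 74592835952411918/7) = √(74592835953801971/7) = √522149851676613797/7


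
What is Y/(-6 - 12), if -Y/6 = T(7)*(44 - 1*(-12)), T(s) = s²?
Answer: 2744/3 ≈ 914.67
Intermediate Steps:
Y = -16464 (Y = -6*7²*(44 - 1*(-12)) = -294*(44 + 12) = -294*56 = -6*2744 = -16464)
Y/(-6 - 12) = -16464/(-6 - 12) = -16464/(-18) = -16464*(-1/18) = 2744/3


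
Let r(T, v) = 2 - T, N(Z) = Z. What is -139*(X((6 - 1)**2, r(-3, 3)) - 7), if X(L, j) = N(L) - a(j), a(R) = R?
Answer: -1807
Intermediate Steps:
X(L, j) = L - j
-139*(X((6 - 1)**2, r(-3, 3)) - 7) = -139*(((6 - 1)**2 - (2 - 1*(-3))) - 7) = -139*((5**2 - (2 + 3)) - 7) = -139*((25 - 1*5) - 7) = -139*((25 - 5) - 7) = -139*(20 - 7) = -139*13 = -1807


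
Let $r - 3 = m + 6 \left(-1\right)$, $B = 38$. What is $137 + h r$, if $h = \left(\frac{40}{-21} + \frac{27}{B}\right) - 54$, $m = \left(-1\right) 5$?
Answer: $\frac{230843}{399} \approx 578.55$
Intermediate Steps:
$m = -5$
$h = - \frac{44045}{798}$ ($h = \left(\frac{40}{-21} + \frac{27}{38}\right) - 54 = \left(40 \left(- \frac{1}{21}\right) + 27 \cdot \frac{1}{38}\right) - 54 = \left(- \frac{40}{21} + \frac{27}{38}\right) - 54 = - \frac{953}{798} - 54 = - \frac{44045}{798} \approx -55.194$)
$r = -8$ ($r = 3 + \left(-5 + 6 \left(-1\right)\right) = 3 - 11 = -8$)
$137 + h r = 137 - - \frac{176180}{399} = 137 + \frac{176180}{399} = \frac{230843}{399}$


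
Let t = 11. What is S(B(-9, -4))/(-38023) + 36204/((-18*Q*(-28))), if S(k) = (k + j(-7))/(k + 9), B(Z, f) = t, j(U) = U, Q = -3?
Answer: -81939583/3422070 ≈ -23.944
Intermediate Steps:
B(Z, f) = 11
S(k) = (-7 + k)/(9 + k) (S(k) = (k - 7)/(k + 9) = (-7 + k)/(9 + k))
S(B(-9, -4))/(-38023) + 36204/((-18*Q*(-28))) = ((-7 + 11)/(9 + 11))/(-38023) + 36204/((-18*(-3)*(-28))) = (4/20)*(-1/38023) + 36204/((54*(-28))) = ((1/20)*4)*(-1/38023) + 36204/(-1512) = (1/5)*(-1/38023) + 36204*(-1/1512) = -1/190115 - 431/18 = -81939583/3422070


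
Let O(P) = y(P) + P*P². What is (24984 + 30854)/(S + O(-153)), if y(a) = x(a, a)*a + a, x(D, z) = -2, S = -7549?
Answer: -55838/3588973 ≈ -0.015558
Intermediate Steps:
y(a) = -a (y(a) = -2*a + a = -a)
O(P) = P³ - P (O(P) = -P + P*P² = -P + P³ = P³ - P)
(24984 + 30854)/(S + O(-153)) = (24984 + 30854)/(-7549 + ((-153)³ - 1*(-153))) = 55838/(-7549 + (-3581577 + 153)) = 55838/(-7549 - 3581424) = 55838/(-3588973) = 55838*(-1/3588973) = -55838/3588973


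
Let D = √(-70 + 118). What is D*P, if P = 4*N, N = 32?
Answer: 512*√3 ≈ 886.81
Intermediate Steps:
D = 4*√3 (D = √48 = 4*√3 ≈ 6.9282)
P = 128 (P = 4*32 = 128)
D*P = (4*√3)*128 = 512*√3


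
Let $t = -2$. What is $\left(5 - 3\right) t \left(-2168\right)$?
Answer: $8672$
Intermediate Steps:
$\left(5 - 3\right) t \left(-2168\right) = \left(5 - 3\right) \left(-2\right) \left(-2168\right) = 2 \left(-2\right) \left(-2168\right) = \left(-4\right) \left(-2168\right) = 8672$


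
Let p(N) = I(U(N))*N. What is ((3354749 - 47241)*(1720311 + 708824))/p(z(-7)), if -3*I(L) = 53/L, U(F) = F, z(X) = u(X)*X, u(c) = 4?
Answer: -24103150336740/53 ≈ -4.5478e+11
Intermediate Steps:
z(X) = 4*X
I(L) = -53/(3*L)
p(N) = -53/3 (p(N) = (-53/(3*N))*N = -53/3)
((3354749 - 47241)*(1720311 + 708824))/p(z(-7)) = ((3354749 - 47241)*(1720311 + 708824))/(-53/3) = (3307508*2429135)*(-3/53) = 8034383445580*(-3/53) = -24103150336740/53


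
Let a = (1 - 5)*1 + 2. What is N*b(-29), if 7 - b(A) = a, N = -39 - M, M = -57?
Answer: 162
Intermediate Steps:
N = 18 (N = -39 - 1*(-57) = -39 + 57 = 18)
a = -2 (a = -4*1 + 2 = -4 + 2 = -2)
b(A) = 9 (b(A) = 7 - 1*(-2) = 7 + 2 = 9)
N*b(-29) = 18*9 = 162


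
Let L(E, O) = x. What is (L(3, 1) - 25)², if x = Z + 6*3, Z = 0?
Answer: 49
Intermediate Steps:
x = 18 (x = 0 + 6*3 = 0 + 18 = 18)
L(E, O) = 18
(L(3, 1) - 25)² = (18 - 25)² = (-7)² = 49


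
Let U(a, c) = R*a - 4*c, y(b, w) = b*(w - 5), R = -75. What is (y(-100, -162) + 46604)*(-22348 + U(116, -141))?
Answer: -1929759136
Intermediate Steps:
y(b, w) = b*(-5 + w)
U(a, c) = -75*a - 4*c
(y(-100, -162) + 46604)*(-22348 + U(116, -141)) = (-100*(-5 - 162) + 46604)*(-22348 + (-75*116 - 4*(-141))) = (-100*(-167) + 46604)*(-22348 + (-8700 + 564)) = (16700 + 46604)*(-22348 - 8136) = 63304*(-30484) = -1929759136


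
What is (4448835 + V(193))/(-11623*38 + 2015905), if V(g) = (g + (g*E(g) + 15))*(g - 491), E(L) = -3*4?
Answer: 5077019/1574231 ≈ 3.2251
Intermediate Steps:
E(L) = -12
V(g) = (-491 + g)*(15 - 11*g) (V(g) = (g + (g*(-12) + 15))*(g - 491) = (g + (-12*g + 15))*(-491 + g) = (g + (15 - 12*g))*(-491 + g) = (15 - 11*g)*(-491 + g) = (-491 + g)*(15 - 11*g))
(4448835 + V(193))/(-11623*38 + 2015905) = (4448835 + (-7365 - 11*193**2 + 5416*193))/(-11623*38 + 2015905) = (4448835 + (-7365 - 11*37249 + 1045288))/(-441674 + 2015905) = (4448835 + (-7365 - 409739 + 1045288))/1574231 = (4448835 + 628184)*(1/1574231) = 5077019*(1/1574231) = 5077019/1574231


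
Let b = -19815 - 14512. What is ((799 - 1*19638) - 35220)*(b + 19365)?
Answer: 808830758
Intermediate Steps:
b = -34327
((799 - 1*19638) - 35220)*(b + 19365) = ((799 - 1*19638) - 35220)*(-34327 + 19365) = ((799 - 19638) - 35220)*(-14962) = (-18839 - 35220)*(-14962) = -54059*(-14962) = 808830758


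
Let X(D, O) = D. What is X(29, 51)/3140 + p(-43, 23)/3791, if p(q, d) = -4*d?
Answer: -178941/11903740 ≈ -0.015032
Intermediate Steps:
X(29, 51)/3140 + p(-43, 23)/3791 = 29/3140 - 4*23/3791 = 29*(1/3140) - 92*1/3791 = 29/3140 - 92/3791 = -178941/11903740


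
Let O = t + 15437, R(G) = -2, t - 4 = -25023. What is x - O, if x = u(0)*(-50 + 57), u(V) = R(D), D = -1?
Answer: 9568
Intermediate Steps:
t = -25019 (t = 4 - 25023 = -25019)
O = -9582 (O = -25019 + 15437 = -9582)
u(V) = -2
x = -14 (x = -2*(-50 + 57) = -2*7 = -14)
x - O = -14 - 1*(-9582) = -14 + 9582 = 9568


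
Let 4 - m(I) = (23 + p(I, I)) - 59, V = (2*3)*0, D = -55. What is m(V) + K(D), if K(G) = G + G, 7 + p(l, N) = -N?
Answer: -63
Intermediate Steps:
p(l, N) = -7 - N
V = 0 (V = 6*0 = 0)
m(I) = 47 + I (m(I) = 4 - ((23 + (-7 - I)) - 59) = 4 - ((16 - I) - 59) = 4 - (-43 - I) = 4 + (43 + I) = 47 + I)
K(G) = 2*G
m(V) + K(D) = (47 + 0) + 2*(-55) = 47 - 110 = -63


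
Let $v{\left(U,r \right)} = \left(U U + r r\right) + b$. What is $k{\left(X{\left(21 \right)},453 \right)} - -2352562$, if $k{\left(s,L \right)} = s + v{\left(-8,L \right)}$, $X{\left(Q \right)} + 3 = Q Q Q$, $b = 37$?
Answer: $2567130$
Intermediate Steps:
$X{\left(Q \right)} = -3 + Q^{3}$ ($X{\left(Q \right)} = -3 + Q Q Q = -3 + Q^{2} Q = -3 + Q^{3}$)
$v{\left(U,r \right)} = 37 + U^{2} + r^{2}$ ($v{\left(U,r \right)} = \left(U U + r r\right) + 37 = \left(U^{2} + r^{2}\right) + 37 = 37 + U^{2} + r^{2}$)
$k{\left(s,L \right)} = 101 + s + L^{2}$ ($k{\left(s,L \right)} = s + \left(37 + \left(-8\right)^{2} + L^{2}\right) = s + \left(37 + 64 + L^{2}\right) = s + \left(101 + L^{2}\right) = 101 + s + L^{2}$)
$k{\left(X{\left(21 \right)},453 \right)} - -2352562 = \left(101 - \left(3 - 21^{3}\right) + 453^{2}\right) - -2352562 = \left(101 + \left(-3 + 9261\right) + 205209\right) + 2352562 = \left(101 + 9258 + 205209\right) + 2352562 = 214568 + 2352562 = 2567130$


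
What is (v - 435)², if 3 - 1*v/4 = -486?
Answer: 2313441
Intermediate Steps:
v = 1956 (v = 12 - 4*(-486) = 12 + 1944 = 1956)
(v - 435)² = (1956 - 435)² = 1521² = 2313441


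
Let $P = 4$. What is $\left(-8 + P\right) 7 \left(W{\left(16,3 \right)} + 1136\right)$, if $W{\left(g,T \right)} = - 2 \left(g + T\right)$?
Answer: $-30744$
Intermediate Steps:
$W{\left(g,T \right)} = - 2 T - 2 g$ ($W{\left(g,T \right)} = - 2 \left(T + g\right) = - 2 T - 2 g$)
$\left(-8 + P\right) 7 \left(W{\left(16,3 \right)} + 1136\right) = \left(-8 + 4\right) 7 \left(\left(\left(-2\right) 3 - 32\right) + 1136\right) = \left(-4\right) 7 \left(\left(-6 - 32\right) + 1136\right) = - 28 \left(-38 + 1136\right) = \left(-28\right) 1098 = -30744$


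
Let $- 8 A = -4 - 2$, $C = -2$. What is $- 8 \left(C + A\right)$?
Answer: $10$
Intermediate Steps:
$A = \frac{3}{4}$ ($A = - \frac{-4 - 2}{8} = \left(- \frac{1}{8}\right) \left(-6\right) = \frac{3}{4} \approx 0.75$)
$- 8 \left(C + A\right) = - 8 \left(-2 + \frac{3}{4}\right) = \left(-8\right) \left(- \frac{5}{4}\right) = 10$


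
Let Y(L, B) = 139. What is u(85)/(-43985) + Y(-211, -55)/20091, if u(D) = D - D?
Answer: 139/20091 ≈ 0.0069185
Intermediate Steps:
u(D) = 0
u(85)/(-43985) + Y(-211, -55)/20091 = 0/(-43985) + 139/20091 = 0*(-1/43985) + 139*(1/20091) = 0 + 139/20091 = 139/20091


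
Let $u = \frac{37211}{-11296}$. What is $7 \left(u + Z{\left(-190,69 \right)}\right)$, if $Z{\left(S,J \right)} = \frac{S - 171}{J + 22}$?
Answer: $- \frac{7464057}{146848} \approx -50.828$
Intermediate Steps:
$u = - \frac{37211}{11296}$ ($u = 37211 \left(- \frac{1}{11296}\right) = - \frac{37211}{11296} \approx -3.2942$)
$Z{\left(S,J \right)} = \frac{-171 + S}{22 + J}$
$7 \left(u + Z{\left(-190,69 \right)}\right) = 7 \left(- \frac{37211}{11296} + \frac{-171 - 190}{22 + 69}\right) = 7 \left(- \frac{37211}{11296} + \frac{1}{91} \left(-361\right)\right) = 7 \left(- \frac{37211}{11296} - \frac{361}{91}\right) = 7 \left(- \frac{7464057}{1027936}\right) = - \frac{7464057}{146848}$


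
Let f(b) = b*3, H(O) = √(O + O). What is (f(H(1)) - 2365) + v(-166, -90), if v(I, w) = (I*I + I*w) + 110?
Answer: 40241 + 3*√2 ≈ 40245.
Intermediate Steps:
v(I, w) = 110 + I² + I*w (v(I, w) = (I² + I*w) + 110 = 110 + I² + I*w)
H(O) = √2*√O (H(O) = √(2*O) = √2*√O)
f(b) = 3*b
(f(H(1)) - 2365) + v(-166, -90) = (3*(√2*√1) - 2365) + (110 + (-166)² - 166*(-90)) = (3*(√2*1) - 2365) + (110 + 27556 + 14940) = (3*√2 - 2365) + 42606 = (-2365 + 3*√2) + 42606 = 40241 + 3*√2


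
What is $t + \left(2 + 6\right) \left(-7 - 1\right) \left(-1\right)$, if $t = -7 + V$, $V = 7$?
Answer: $64$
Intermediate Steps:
$t = 0$ ($t = -7 + 7 = 0$)
$t + \left(2 + 6\right) \left(-7 - 1\right) \left(-1\right) = 0 + \left(2 + 6\right) \left(-7 - 1\right) \left(-1\right) = 0 + 8 \left(-8\right) \left(-1\right) = 0 - -64 = 0 + 64 = 64$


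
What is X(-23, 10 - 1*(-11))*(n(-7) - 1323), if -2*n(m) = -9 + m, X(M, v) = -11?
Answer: 14465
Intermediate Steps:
n(m) = 9/2 - m/2 (n(m) = -(-9 + m)/2 = 9/2 - m/2)
X(-23, 10 - 1*(-11))*(n(-7) - 1323) = -11*((9/2 - ½*(-7)) - 1323) = -11*((9/2 + 7/2) - 1323) = -11*(8 - 1323) = -11*(-1315) = 14465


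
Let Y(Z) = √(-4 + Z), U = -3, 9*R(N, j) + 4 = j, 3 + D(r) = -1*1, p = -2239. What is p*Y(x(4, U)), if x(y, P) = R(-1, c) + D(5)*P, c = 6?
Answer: -2239*√74/3 ≈ -6420.2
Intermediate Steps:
D(r) = -4 (D(r) = -3 - 1*1 = -3 - 1 = -4)
R(N, j) = -4/9 + j/9
x(y, P) = 2/9 - 4*P (x(y, P) = (-4/9 + (⅑)*6) - 4*P = (-4/9 + ⅔) - 4*P = 2/9 - 4*P)
p*Y(x(4, U)) = -2239*√(-4 + (2/9 - 4*(-3))) = -2239*√(-4 + (2/9 + 12)) = -2239*√(-4 + 110/9) = -2239*√74/3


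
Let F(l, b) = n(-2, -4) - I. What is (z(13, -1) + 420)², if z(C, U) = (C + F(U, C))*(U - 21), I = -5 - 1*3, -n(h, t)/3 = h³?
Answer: 324900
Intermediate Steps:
n(h, t) = -3*h³
I = -8 (I = -5 - 3 = -8)
F(l, b) = 32 (F(l, b) = -3*(-2)³ - 1*(-8) = -3*(-8) + 8 = 24 + 8 = 32)
z(C, U) = (-21 + U)*(32 + C) (z(C, U) = (C + 32)*(U - 21) = (32 + C)*(-21 + U) = (-21 + U)*(32 + C))
(z(13, -1) + 420)² = ((-672 - 21*13 + 32*(-1) + 13*(-1)) + 420)² = ((-672 - 273 - 32 - 13) + 420)² = (-990 + 420)² = (-570)² = 324900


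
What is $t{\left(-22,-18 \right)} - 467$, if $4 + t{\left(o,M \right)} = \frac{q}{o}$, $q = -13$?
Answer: $- \frac{10349}{22} \approx -470.41$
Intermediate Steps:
$t{\left(o,M \right)} = -4 - \frac{13}{o}$
$t{\left(-22,-18 \right)} - 467 = \left(-4 - \frac{13}{-22}\right) - 467 = \left(-4 - - \frac{13}{22}\right) - 467 = \left(-4 + \frac{13}{22}\right) - 467 = - \frac{75}{22} - 467 = - \frac{10349}{22}$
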